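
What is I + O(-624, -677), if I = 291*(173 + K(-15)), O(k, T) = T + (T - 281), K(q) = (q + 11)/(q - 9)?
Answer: 97513/2 ≈ 48757.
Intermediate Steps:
K(q) = (11 + q)/(-9 + q)
O(k, T) = -281 + 2*T (O(k, T) = T + (-281 + T) = -281 + 2*T)
I = 100783/2 (I = 291*(173 + (11 - 15)/(-9 - 15)) = 291*(173 - 4/(-24)) = 291*(173 - 1/24*(-4)) = 291*(173 + ⅙) = 291*(1039/6) = 100783/2 ≈ 50392.)
I + O(-624, -677) = 100783/2 + (-281 + 2*(-677)) = 100783/2 + (-281 - 1354) = 100783/2 - 1635 = 97513/2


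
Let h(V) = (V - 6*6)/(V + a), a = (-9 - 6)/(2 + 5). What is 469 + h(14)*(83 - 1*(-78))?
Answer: 14133/83 ≈ 170.28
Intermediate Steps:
a = -15/7 ≈ -2.1429
h(V) = (-36 + V)/(-15/7 + V) (h(V) = (V - 6*6)/(V - 15/7) = (V - 36)/(-15/7 + V) = (-36 + V)/(-15/7 + V))
469 + h(14)*(83 - 1*(-78)) = 469 + (7*(-36 + 14)/(-15 + 7*14))*(83 - 1*(-78)) = 469 + (7*(-22)/(-15 + 98))*(83 + 78) = 469 + (7*(-22)/83)*161 = 469 + (7*(1/83)*(-22))*161 = 469 - 154/83*161 = 469 - 24794/83 = 14133/83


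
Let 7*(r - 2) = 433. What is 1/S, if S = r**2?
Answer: 49/199809 ≈ 0.00024523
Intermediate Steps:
r = 447/7 (r = 2 + (1/7)*433 = 2 + 433/7 = 447/7 ≈ 63.857)
S = 199809/49 (S = (447/7)**2 = 199809/49 ≈ 4077.7)
1/S = 1/(199809/49) = 49/199809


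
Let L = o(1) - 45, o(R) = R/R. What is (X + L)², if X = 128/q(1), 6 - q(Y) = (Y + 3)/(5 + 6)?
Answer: 435600/961 ≈ 453.28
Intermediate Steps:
o(R) = 1
L = -44 (L = 1 - 45 = -44)
q(Y) = 63/11 - Y/11 (q(Y) = 6 - (Y + 3)/(5 + 6) = 6 - (3 + Y)/11 = 6 - (3/11 + Y/11) = 6 + (-3/11 - Y/11) = 63/11 - Y/11)
X = 704/31 (X = 128/(63/11 - 1/11*1) = 128/(63/11 - 1/11) = 128/(62/11) = 128*(11/62) = 704/31 ≈ 22.710)
(X + L)² = (704/31 - 44)² = (-660/31)² = 435600/961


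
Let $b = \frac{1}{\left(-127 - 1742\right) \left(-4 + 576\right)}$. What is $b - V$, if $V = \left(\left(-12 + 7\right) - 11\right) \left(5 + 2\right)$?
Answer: $\frac{119735615}{1069068} \approx 112.0$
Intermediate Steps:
$b = - \frac{1}{1069068}$ ($b = \frac{1}{\left(-1869\right) 572} = \frac{1}{-1069068} = - \frac{1}{1069068} \approx -9.3539 \cdot 10^{-7}$)
$V = -112$ ($V = \left(-5 - 11\right) 7 = \left(-16\right) 7 = -112$)
$b - V = - \frac{1}{1069068} - -112 = - \frac{1}{1069068} + 112 = \frac{119735615}{1069068}$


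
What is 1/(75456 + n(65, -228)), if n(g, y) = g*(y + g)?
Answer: 1/64861 ≈ 1.5418e-5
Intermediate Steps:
n(g, y) = g*(g + y)
1/(75456 + n(65, -228)) = 1/(75456 + 65*(65 - 228)) = 1/(75456 + 65*(-163)) = 1/(75456 - 10595) = 1/64861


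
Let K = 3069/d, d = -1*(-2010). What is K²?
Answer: 1046529/448900 ≈ 2.3313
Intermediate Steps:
d = 2010
K = 1023/670 (K = 3069/2010 = 3069*(1/2010) = 1023/670 ≈ 1.5269)
K² = (1023/670)² = 1046529/448900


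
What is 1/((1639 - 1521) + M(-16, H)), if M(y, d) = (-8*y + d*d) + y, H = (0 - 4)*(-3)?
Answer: 1/374 ≈ 0.0026738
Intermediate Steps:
H = 12 (H = -4*(-3) = 12)
M(y, d) = d² - 7*y (M(y, d) = (-8*y + d²) + y = (d² - 8*y) + y = d² - 7*y)
1/((1639 - 1521) + M(-16, H)) = 1/((1639 - 1521) + (12² - 7*(-16))) = 1/(118 + (144 + 112)) = 1/(118 + 256) = 1/374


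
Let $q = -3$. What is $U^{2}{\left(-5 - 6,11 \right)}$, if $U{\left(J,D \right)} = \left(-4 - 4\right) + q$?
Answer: $121$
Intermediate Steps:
$U{\left(J,D \right)} = -11$ ($U{\left(J,D \right)} = \left(-4 - 4\right) - 3 = -8 - 3 = -11$)
$U^{2}{\left(-5 - 6,11 \right)} = \left(-11\right)^{2} = 121$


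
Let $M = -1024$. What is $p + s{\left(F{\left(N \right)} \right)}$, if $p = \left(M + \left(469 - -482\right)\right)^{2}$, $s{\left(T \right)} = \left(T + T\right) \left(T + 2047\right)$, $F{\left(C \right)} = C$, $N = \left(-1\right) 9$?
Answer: $-31355$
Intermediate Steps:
$N = -9$
$s{\left(T \right)} = 2 T \left(2047 + T\right)$
$p = 5329$ ($p = \left(-1024 + \left(469 - -482\right)\right)^{2} = \left(-1024 + \left(469 + 482\right)\right)^{2} = \left(-1024 + 951\right)^{2} = \left(-73\right)^{2} = 5329$)
$p + s{\left(F{\left(N \right)} \right)} = 5329 + 2 \left(-9\right) \left(2047 - 9\right) = 5329 + 2 \left(-9\right) 2038 = 5329 - 36684 = -31355$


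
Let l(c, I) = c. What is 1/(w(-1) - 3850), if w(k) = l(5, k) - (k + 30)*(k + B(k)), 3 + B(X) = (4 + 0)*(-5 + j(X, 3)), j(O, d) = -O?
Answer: -1/3265 ≈ -0.00030628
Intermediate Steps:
B(X) = -23 - 4*X (B(X) = -3 + (4 + 0)*(-5 - X) = -3 + 4*(-5 - X) = -3 + (-20 - 4*X) = -23 - 4*X)
w(k) = 5 - (-23 - 3*k)*(30 + k) (w(k) = 5 - (k + 30)*(k + (-23 - 4*k)) = 5 - (30 + k)*(-23 - 3*k) = 5 - (-23 - 3*k)*(30 + k))
1/(w(-1) - 3850) = 1/((695 + 3*(-1)² + 113*(-1)) - 3850) = 1/((695 + 3*1 - 113) - 3850) = 1/((695 + 3 - 113) - 3850) = 1/(585 - 3850) = 1/(-3265) = -1/3265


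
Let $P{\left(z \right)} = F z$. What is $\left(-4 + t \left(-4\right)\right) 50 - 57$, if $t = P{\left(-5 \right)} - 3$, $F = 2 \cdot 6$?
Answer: $12343$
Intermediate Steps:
$F = 12$
$P{\left(z \right)} = 12 z$
$t = -63$ ($t = 12 \left(-5\right) - 3 = -60 - 3 = -63$)
$\left(-4 + t \left(-4\right)\right) 50 - 57 = \left(-4 - -252\right) 50 - 57 = \left(-4 + 252\right) 50 - 57 = 248 \cdot 50 - 57 = 12400 - 57 = 12343$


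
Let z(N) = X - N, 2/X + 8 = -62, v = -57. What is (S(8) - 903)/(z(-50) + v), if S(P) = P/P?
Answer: 385/3 ≈ 128.33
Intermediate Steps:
X = -1/35 (X = 2/(-8 - 62) = 2/(-70) = 2*(-1/70) = -1/35 ≈ -0.028571)
S(P) = 1
z(N) = -1/35 - N
(S(8) - 903)/(z(-50) + v) = (1 - 903)/((-1/35 - 1*(-50)) - 57) = -902/((-1/35 + 50) - 57) = -902/(1749/35 - 57) = -902/(-246/35) = -902*(-35/246) = 385/3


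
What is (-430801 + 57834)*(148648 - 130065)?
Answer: -6930845761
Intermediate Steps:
(-430801 + 57834)*(148648 - 130065) = -372967*18583 = -6930845761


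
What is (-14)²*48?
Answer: 9408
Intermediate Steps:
(-14)²*48 = 196*48 = 9408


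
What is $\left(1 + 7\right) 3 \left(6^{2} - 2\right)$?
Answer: $816$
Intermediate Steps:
$\left(1 + 7\right) 3 \left(6^{2} - 2\right) = 8 \cdot 3 \left(36 - 2\right) = 8 \cdot 3 \cdot 34 = 8 \cdot 102 = 816$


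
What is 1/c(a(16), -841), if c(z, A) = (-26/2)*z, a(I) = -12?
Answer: 1/156 ≈ 0.0064103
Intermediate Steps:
c(z, A) = -13*z (c(z, A) = (-26*½)*z = -13*z)
1/c(a(16), -841) = 1/(-13*(-12)) = 1/156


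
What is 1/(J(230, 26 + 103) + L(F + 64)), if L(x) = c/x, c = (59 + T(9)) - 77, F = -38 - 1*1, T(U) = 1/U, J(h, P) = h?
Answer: 225/51589 ≈ 0.0043614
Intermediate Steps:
F = -39 (F = -38 - 1 = -39)
c = -161/9 (c = (59 + 1/9) - 77 = (59 + ⅑) - 77 = 532/9 - 77 = -161/9 ≈ -17.889)
L(x) = -161/(9*x)
1/(J(230, 26 + 103) + L(F + 64)) = 1/(230 - 161/(9*(-39 + 64))) = 1/(230 - 161/9/25) = 1/(230 - 161/9*1/25) = 1/(230 - 161/225) = 1/(51589/225) = 225/51589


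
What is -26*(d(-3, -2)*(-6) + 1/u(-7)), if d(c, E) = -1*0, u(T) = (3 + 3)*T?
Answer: 13/21 ≈ 0.61905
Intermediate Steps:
u(T) = 6*T
d(c, E) = 0
-26*(d(-3, -2)*(-6) + 1/u(-7)) = -26*(0*(-6) + 1/(6*(-7))) = -26*(0 + 1/(-42)) = -26*(0 - 1/42) = -26*(-1/42) = 13/21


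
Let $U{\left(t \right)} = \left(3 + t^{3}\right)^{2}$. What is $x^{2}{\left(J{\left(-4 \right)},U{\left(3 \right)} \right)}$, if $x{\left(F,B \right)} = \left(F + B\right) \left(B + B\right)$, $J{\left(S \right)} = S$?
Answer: $2601123840000$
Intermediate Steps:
$x{\left(F,B \right)} = 2 B \left(B + F\right)$ ($x{\left(F,B \right)} = \left(B + F\right) 2 B = 2 B \left(B + F\right)$)
$x^{2}{\left(J{\left(-4 \right)},U{\left(3 \right)} \right)} = \left(2 \left(3 + 3^{3}\right)^{2} \left(\left(3 + 3^{3}\right)^{2} - 4\right)\right)^{2} = \left(2 \left(3 + 27\right)^{2} \left(\left(3 + 27\right)^{2} - 4\right)\right)^{2} = \left(2 \cdot 30^{2} \left(30^{2} - 4\right)\right)^{2} = \left(2 \cdot 900 \left(900 - 4\right)\right)^{2} = \left(2 \cdot 900 \cdot 896\right)^{2} = 1612800^{2} = 2601123840000$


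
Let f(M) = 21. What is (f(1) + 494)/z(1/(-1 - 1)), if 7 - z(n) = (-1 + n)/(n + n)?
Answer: 1030/11 ≈ 93.636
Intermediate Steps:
z(n) = 7 - (-1 + n)/(2*n) (z(n) = 7 - (-1 + n)/(n + n) = 7 - (-1 + n)/(2*n))
(f(1) + 494)/z(1/(-1 - 1)) = (21 + 494)/(((1 + 13/(-1 - 1))/(2*(1/(-1 - 1))))) = 515/(((1 + 13/(-2))/(2*(1/(-2))))) = 515/(((1 + 13*(-½))/(2*(-½)))) = 515/(((½)*(-2)*(1 - 13/2))) = 515/(((½)*(-2)*(-11/2))) = 515/(11/2) = 515*(2/11) = 1030/11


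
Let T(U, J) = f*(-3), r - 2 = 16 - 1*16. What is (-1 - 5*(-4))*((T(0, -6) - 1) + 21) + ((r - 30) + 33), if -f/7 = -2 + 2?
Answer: 385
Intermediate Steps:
r = 2 (r = 2 + (16 - 1*16) = 2 + (16 - 16) = 2 + 0 = 2)
f = 0 (f = -7*(-2 + 2) = -7*0 = 0)
T(U, J) = 0 (T(U, J) = 0*(-3) = 0)
(-1 - 5*(-4))*((T(0, -6) - 1) + 21) + ((r - 30) + 33) = (-1 - 5*(-4))*((0 - 1) + 21) + ((2 - 30) + 33) = (-1 + 20)*(-1 + 21) + (-28 + 33) = 19*20 + 5 = 380 + 5 = 385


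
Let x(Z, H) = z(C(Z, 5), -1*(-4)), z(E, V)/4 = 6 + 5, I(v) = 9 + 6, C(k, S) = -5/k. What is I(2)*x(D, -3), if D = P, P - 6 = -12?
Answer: 660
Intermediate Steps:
P = -6 (P = 6 - 12 = -6)
D = -6
I(v) = 15
z(E, V) = 44 (z(E, V) = 4*(6 + 5) = 4*11 = 44)
x(Z, H) = 44
I(2)*x(D, -3) = 15*44 = 660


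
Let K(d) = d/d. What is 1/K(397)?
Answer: 1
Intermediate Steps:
K(d) = 1
1/K(397) = 1/1 = 1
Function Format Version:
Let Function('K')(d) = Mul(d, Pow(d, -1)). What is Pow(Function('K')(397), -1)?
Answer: 1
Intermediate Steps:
Function('K')(d) = 1
Pow(Function('K')(397), -1) = Pow(1, -1) = 1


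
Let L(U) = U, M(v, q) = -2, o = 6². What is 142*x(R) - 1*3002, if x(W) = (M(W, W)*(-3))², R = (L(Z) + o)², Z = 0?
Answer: 2110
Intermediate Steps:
o = 36
R = 1296 (R = (0 + 36)² = 36² = 1296)
x(W) = 36 (x(W) = (-2*(-3))² = 6² = 36)
142*x(R) - 1*3002 = 142*36 - 1*3002 = 5112 - 3002 = 2110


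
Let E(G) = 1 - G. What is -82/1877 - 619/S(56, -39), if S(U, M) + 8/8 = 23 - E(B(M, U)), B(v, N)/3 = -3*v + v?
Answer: -1182773/478635 ≈ -2.4711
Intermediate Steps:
B(v, N) = -6*v (B(v, N) = 3*(-3*v + v) = 3*(-2*v) = -6*v)
S(U, M) = 21 - 6*M (S(U, M) = -1 + (23 - (1 - (-6)*M)) = -1 + (23 - (1 + 6*M)) = -1 + (23 + (-1 - 6*M)) = -1 + (22 - 6*M) = 21 - 6*M)
-82/1877 - 619/S(56, -39) = -82/1877 - 619/(21 - 6*(-39)) = -82*1/1877 - 619/(21 + 234) = -82/1877 - 619/255 = -1182773/478635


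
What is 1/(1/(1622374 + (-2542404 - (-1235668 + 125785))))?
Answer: 189853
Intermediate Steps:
1/(1/(1622374 + (-2542404 - (-1235668 + 125785)))) = 1/(1/(1622374 + (-2542404 - 1*(-1109883)))) = 1/(1/(1622374 + (-2542404 + 1109883))) = 1/(1/(1622374 - 1432521)) = 1/(1/189853) = 189853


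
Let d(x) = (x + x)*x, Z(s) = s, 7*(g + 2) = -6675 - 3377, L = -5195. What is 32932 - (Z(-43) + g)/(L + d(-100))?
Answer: 487559741/14805 ≈ 32932.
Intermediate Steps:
g = -1438 (g = -2 + (-6675 - 3377)/7 = -2 + (⅐)*(-10052) = -2 - 1436 = -1438)
d(x) = 2*x² (d(x) = (2*x)*x = 2*x²)
32932 - (Z(-43) + g)/(L + d(-100)) = 32932 - (-43 - 1438)/(-5195 + 2*(-100)²) = 32932 - (-1481)/(-5195 + 2*10000) = 32932 - (-1481)/(-5195 + 20000) = 32932 - (-1481)/14805 = 32932 - 1*(-1481/14805) = 32932 + 1481/14805 = 487559741/14805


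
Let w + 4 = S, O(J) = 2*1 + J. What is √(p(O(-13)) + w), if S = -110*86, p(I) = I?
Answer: 5*I*√379 ≈ 97.34*I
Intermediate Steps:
O(J) = 2 + J
S = -9460
w = -9464 (w = -4 - 9460 = -9464)
√(p(O(-13)) + w) = √((2 - 13) - 9464) = √(-11 - 9464) = √(-9475) = 5*I*√379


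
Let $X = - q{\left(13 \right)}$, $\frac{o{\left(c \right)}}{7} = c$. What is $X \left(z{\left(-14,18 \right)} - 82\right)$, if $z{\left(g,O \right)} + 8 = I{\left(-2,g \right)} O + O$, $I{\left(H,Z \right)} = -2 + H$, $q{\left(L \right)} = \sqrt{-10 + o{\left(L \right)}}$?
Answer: $1296$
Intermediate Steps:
$o{\left(c \right)} = 7 c$
$q{\left(L \right)} = \sqrt{-10 + 7 L}$
$X = -9$ ($X = - \sqrt{-10 + 7 \cdot 13} = - \sqrt{-10 + 91} = - \sqrt{81} = \left(-1\right) 9 = -9$)
$z{\left(g,O \right)} = -8 - 3 O$ ($z{\left(g,O \right)} = -8 + \left(\left(-2 - 2\right) O + O\right) = -8 + \left(- 4 O + O\right) = -8 - 3 O$)
$X \left(z{\left(-14,18 \right)} - 82\right) = - 9 \left(\left(-8 - 54\right) - 82\right) = - 9 \left(-62 - 82\right) = \left(-9\right) \left(-144\right) = 1296$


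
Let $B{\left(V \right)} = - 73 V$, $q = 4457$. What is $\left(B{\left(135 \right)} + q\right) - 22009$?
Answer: $-27407$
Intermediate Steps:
$\left(B{\left(135 \right)} + q\right) - 22009 = \left(\left(-73\right) 135 + 4457\right) - 22009 = \left(-9855 + 4457\right) - 22009 = -5398 - 22009 = -27407$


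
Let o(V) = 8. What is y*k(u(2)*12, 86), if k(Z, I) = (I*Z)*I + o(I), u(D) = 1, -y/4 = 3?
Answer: -1065120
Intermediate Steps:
y = -12 (y = -4*3 = -12)
k(Z, I) = 8 + Z*I² (k(Z, I) = (I*Z)*I + 8 = Z*I² + 8 = 8 + Z*I²)
y*k(u(2)*12, 86) = -12*(8 + (1*12)*86²) = -12*(8 + 12*7396) = -12*(8 + 88752) = -12*88760 = -1065120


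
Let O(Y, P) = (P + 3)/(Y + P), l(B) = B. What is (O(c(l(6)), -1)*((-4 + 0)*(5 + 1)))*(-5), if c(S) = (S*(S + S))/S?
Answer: 240/11 ≈ 21.818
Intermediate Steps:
c(S) = 2*S (c(S) = (S*(2*S))/S = (2*S²)/S = 2*S)
O(Y, P) = (3 + P)/(P + Y)
(O(c(l(6)), -1)*((-4 + 0)*(5 + 1)))*(-5) = (((3 - 1)/(-1 + 2*6))*((-4 + 0)*(5 + 1)))*(-5) = ((2/(-1 + 12))*(-4*6))*(-5) = ((2/11)*(-24))*(-5) = -48/11*(-5) = 240/11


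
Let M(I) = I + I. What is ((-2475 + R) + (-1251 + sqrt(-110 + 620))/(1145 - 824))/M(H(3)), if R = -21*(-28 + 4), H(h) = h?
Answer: -35219/107 + sqrt(510)/1926 ≈ -329.14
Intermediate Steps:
M(I) = 2*I
R = 504 (R = -21*(-24) = 504)
((-2475 + R) + (-1251 + sqrt(-110 + 620))/(1145 - 824))/M(H(3)) = ((-2475 + 504) + (-1251 + sqrt(-110 + 620))/(1145 - 824))/((2*3)) = (-1971 + (-1251 + sqrt(510))/321)/6 = (-1971 + (-1251 + sqrt(510))*(1/321))*(1/6) = (-1971 + (-417/107 + sqrt(510)/321))*(1/6) = (-211314/107 + sqrt(510)/321)*(1/6) = -35219/107 + sqrt(510)/1926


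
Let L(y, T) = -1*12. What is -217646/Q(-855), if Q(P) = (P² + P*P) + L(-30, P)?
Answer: -108823/731019 ≈ -0.14886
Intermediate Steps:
L(y, T) = -12
Q(P) = -12 + 2*P² (Q(P) = (P² + P*P) - 12 = (P² + P²) - 12 = 2*P² - 12 = -12 + 2*P²)
-217646/Q(-855) = -217646/(-12 + 2*(-855)²) = -217646/(-12 + 2*731025) = -217646/(-12 + 1462050) = -217646/1462038 = -217646*1/1462038 = -108823/731019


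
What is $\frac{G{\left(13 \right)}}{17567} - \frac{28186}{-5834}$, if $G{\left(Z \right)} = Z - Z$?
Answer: $\frac{14093}{2917} \approx 4.8313$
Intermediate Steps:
$G{\left(Z \right)} = 0$
$\frac{G{\left(13 \right)}}{17567} - \frac{28186}{-5834} = \frac{0}{17567} - \frac{28186}{-5834} = 0 \cdot \frac{1}{17567} - - \frac{14093}{2917} = 0 + \frac{14093}{2917} = \frac{14093}{2917}$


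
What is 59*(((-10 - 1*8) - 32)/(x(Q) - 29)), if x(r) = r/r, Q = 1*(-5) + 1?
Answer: 1475/14 ≈ 105.36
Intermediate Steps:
Q = -4 (Q = -5 + 1 = -4)
x(r) = 1
59*(((-10 - 1*8) - 32)/(x(Q) - 29)) = 59*(((-10 - 1*8) - 32)/(1 - 29)) = 59*(((-10 - 8) - 32)/(-28)) = 59*((-18 - 32)*(-1/28)) = 59*(-50*(-1/28)) = 59*(25/14) = 1475/14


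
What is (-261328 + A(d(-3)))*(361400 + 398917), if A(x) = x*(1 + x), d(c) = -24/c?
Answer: -198637378152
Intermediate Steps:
(-261328 + A(d(-3)))*(361400 + 398917) = (-261328 + (-24/(-3))*(1 - 24/(-3)))*(361400 + 398917) = (-261328 + (-24*(-1/3))*(1 - 24*(-1/3)))*760317 = (-261328 + 8*(1 + 8))*760317 = (-261328 + 8*9)*760317 = (-261328 + 72)*760317 = -261256*760317 = -198637378152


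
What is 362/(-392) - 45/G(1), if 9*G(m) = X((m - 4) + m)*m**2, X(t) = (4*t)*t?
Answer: -20569/784 ≈ -26.236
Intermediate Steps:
X(t) = 4*t**2
G(m) = 4*m**2*(-4 + 2*m)**2/9 (G(m) = ((4*((m - 4) + m)**2)*m**2)/9 = ((4*((-4 + m) + m)**2)*m**2)/9 = ((4*(-4 + 2*m)**2)*m**2)/9 = (4*m**2*(-4 + 2*m)**2)/9 = 4*m**2*(-4 + 2*m)**2/9)
362/(-392) - 45/G(1) = 362/(-392) - 45*9/(16*(-2 + 1)**2) = 362*(-1/392) - 45/((16/9)*1*(-1)**2) = -181/196 - 45/((16/9)*1*1) = -181/196 - 45/16/9 = -181/196 - 45*9/16 = -181/196 - 405/16 = -20569/784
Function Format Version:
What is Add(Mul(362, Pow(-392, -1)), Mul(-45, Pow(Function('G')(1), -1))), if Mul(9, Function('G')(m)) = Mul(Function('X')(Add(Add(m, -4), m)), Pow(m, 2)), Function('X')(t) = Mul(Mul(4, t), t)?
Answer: Rational(-20569, 784) ≈ -26.236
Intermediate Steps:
Function('X')(t) = Mul(4, Pow(t, 2))
Function('G')(m) = Mul(Rational(4, 9), Pow(m, 2), Pow(Add(-4, Mul(2, m)), 2)) (Function('G')(m) = Mul(Rational(1, 9), Mul(Mul(4, Pow(Add(Add(m, -4), m), 2)), Pow(m, 2))) = Mul(Rational(1, 9), Mul(Mul(4, Pow(Add(Add(-4, m), m), 2)), Pow(m, 2))) = Mul(Rational(1, 9), Mul(Mul(4, Pow(Add(-4, Mul(2, m)), 2)), Pow(m, 2))) = Mul(Rational(1, 9), Mul(4, Pow(m, 2), Pow(Add(-4, Mul(2, m)), 2))) = Mul(Rational(4, 9), Pow(m, 2), Pow(Add(-4, Mul(2, m)), 2)))
Add(Mul(362, Pow(-392, -1)), Mul(-45, Pow(Function('G')(1), -1))) = Add(Mul(362, Pow(-392, -1)), Mul(-45, Pow(Mul(Rational(16, 9), Pow(1, 2), Pow(Add(-2, 1), 2)), -1))) = Add(Mul(362, Rational(-1, 392)), Mul(-45, Pow(Mul(Rational(16, 9), 1, Pow(-1, 2)), -1))) = Add(Rational(-181, 196), Mul(-45, Pow(Mul(Rational(16, 9), 1, 1), -1))) = Add(Rational(-181, 196), Mul(-45, Pow(Rational(16, 9), -1))) = Add(Rational(-181, 196), Mul(-45, Rational(9, 16))) = Add(Rational(-181, 196), Rational(-405, 16)) = Rational(-20569, 784)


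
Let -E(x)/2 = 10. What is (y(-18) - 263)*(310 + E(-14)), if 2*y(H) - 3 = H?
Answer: -78445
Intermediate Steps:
E(x) = -20 (E(x) = -2*10 = -20)
y(H) = 3/2 + H/2
(y(-18) - 263)*(310 + E(-14)) = ((3/2 + (½)*(-18)) - 263)*(310 - 20) = ((3/2 - 9) - 263)*290 = (-15/2 - 263)*290 = -541/2*290 = -78445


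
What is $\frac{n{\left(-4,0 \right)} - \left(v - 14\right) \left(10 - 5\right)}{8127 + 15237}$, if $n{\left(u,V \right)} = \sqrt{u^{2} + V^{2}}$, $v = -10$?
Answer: $\frac{31}{5841} \approx 0.0053073$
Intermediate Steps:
$n{\left(u,V \right)} = \sqrt{V^{2} + u^{2}}$
$\frac{n{\left(-4,0 \right)} - \left(v - 14\right) \left(10 - 5\right)}{8127 + 15237} = \frac{\sqrt{0^{2} + \left(-4\right)^{2}} - \left(-10 - 14\right) \left(10 - 5\right)}{8127 + 15237} = \frac{\sqrt{0 + 16} - \left(-24\right) 5}{23364} = \frac{\sqrt{16} - -120}{23364} = \frac{4 + 120}{23364} = \frac{1}{23364} \cdot 124 = \frac{31}{5841}$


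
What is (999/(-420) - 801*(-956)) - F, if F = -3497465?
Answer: 596850607/140 ≈ 4.2632e+6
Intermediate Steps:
(999/(-420) - 801*(-956)) - F = (999/(-420) - 801*(-956)) - 1*(-3497465) = (999*(-1/420) + 765756) + 3497465 = (-333/140 + 765756) + 3497465 = 107205507/140 + 3497465 = 596850607/140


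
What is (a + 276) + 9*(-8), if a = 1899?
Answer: 2103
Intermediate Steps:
(a + 276) + 9*(-8) = (1899 + 276) + 9*(-8) = 2175 - 72 = 2103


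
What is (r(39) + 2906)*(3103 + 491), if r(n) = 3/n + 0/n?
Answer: 135777726/13 ≈ 1.0444e+7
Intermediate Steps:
r(n) = 3/n (r(n) = 3/n + 0 = 3/n)
(r(39) + 2906)*(3103 + 491) = (3/39 + 2906)*(3103 + 491) = (3*(1/39) + 2906)*3594 = (1/13 + 2906)*3594 = (37779/13)*3594 = 135777726/13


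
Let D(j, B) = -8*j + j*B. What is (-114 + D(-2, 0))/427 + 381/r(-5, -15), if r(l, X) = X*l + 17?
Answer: 21953/5612 ≈ 3.9118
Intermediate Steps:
D(j, B) = -8*j + B*j
r(l, X) = 17 + X*l
(-114 + D(-2, 0))/427 + 381/r(-5, -15) = (-114 - 2*(-8 + 0))/427 + 381/(17 - 15*(-5)) = (-114 - 2*(-8))*(1/427) + 381/(17 + 75) = (-114 + 16)*(1/427) + 381/92 = -98*1/427 + 381*(1/92) = -14/61 + 381/92 = 21953/5612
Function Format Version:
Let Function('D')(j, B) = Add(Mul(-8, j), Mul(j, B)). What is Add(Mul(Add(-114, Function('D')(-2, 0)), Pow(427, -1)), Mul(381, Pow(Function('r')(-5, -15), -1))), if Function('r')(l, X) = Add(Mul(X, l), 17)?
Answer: Rational(21953, 5612) ≈ 3.9118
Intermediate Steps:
Function('D')(j, B) = Add(Mul(-8, j), Mul(B, j))
Function('r')(l, X) = Add(17, Mul(X, l))
Add(Mul(Add(-114, Function('D')(-2, 0)), Pow(427, -1)), Mul(381, Pow(Function('r')(-5, -15), -1))) = Add(Mul(Add(-114, Mul(-2, Add(-8, 0))), Pow(427, -1)), Mul(381, Pow(Add(17, Mul(-15, -5)), -1))) = Add(Mul(Add(-114, Mul(-2, -8)), Rational(1, 427)), Mul(381, Pow(Add(17, 75), -1))) = Add(Mul(Add(-114, 16), Rational(1, 427)), Mul(381, Pow(92, -1))) = Add(Mul(-98, Rational(1, 427)), Mul(381, Rational(1, 92))) = Add(Rational(-14, 61), Rational(381, 92)) = Rational(21953, 5612)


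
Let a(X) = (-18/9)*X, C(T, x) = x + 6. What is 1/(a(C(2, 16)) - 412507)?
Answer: -1/412551 ≈ -2.4239e-6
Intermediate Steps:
C(T, x) = 6 + x
a(X) = -2*X (a(X) = (-18/9)*X = (-2*1)*X = -2*X)
1/(a(C(2, 16)) - 412507) = 1/(-2*(6 + 16) - 412507) = 1/(-2*22 - 412507) = 1/(-44 - 412507) = 1/(-412551) = -1/412551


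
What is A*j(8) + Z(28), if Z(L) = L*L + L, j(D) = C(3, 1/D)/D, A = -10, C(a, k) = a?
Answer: 3233/4 ≈ 808.25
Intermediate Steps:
j(D) = 3/D
Z(L) = L + L² (Z(L) = L² + L = L + L²)
A*j(8) + Z(28) = -30/8 + 28*(1 + 28) = -30/8 + 28*29 = -10*3/8 + 812 = -15/4 + 812 = 3233/4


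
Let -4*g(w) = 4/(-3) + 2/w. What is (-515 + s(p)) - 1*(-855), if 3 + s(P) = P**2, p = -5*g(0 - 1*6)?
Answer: 49153/144 ≈ 341.34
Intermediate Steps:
g(w) = 1/3 - 1/(2*w) (g(w) = -(4/(-3) + 2/w)/4 = -(4*(-1/3) + 2/w)/4 = -(-4/3 + 2/w)/4 = 1/3 - 1/(2*w))
p = -25/12 (p = -5*(-3 + 2*(0 - 1*6))/(6*(0 - 1*6)) = -5*(-3 + 2*(0 - 6))/(6*(0 - 6)) = -5*(-3 + 2*(-6))/(6*(-6)) = -5*(-1)*(-3 - 12)/(6*6) = -5*(-1)*(-15)/(6*6) = -5*5/12 = -25/12 ≈ -2.0833)
s(P) = -3 + P**2
(-515 + s(p)) - 1*(-855) = (-515 + (-3 + (-25/12)**2)) - 1*(-855) = (-515 + (-3 + 625/144)) + 855 = (-515 + 193/144) + 855 = -73967/144 + 855 = 49153/144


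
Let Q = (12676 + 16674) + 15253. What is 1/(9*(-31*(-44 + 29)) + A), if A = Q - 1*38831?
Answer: 1/9957 ≈ 0.00010043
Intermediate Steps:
Q = 44603 (Q = 29350 + 15253 = 44603)
A = 5772 (A = 44603 - 1*38831 = 44603 - 38831 = 5772)
1/(9*(-31*(-44 + 29)) + A) = 1/(9*(-31*(-44 + 29)) + 5772) = 1/(9*(-31*(-15)) + 5772) = 1/(9*465 + 5772) = 1/(4185 + 5772) = 1/9957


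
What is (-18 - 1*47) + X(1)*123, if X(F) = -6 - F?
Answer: -926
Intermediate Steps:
(-18 - 1*47) + X(1)*123 = (-18 - 1*47) + (-6 - 1*1)*123 = (-18 - 47) + (-6 - 1)*123 = -65 - 7*123 = -65 - 861 = -926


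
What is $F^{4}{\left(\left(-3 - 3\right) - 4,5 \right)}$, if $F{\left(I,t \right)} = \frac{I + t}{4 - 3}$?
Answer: $625$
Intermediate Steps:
$F{\left(I,t \right)} = I + t$ ($F{\left(I,t \right)} = \frac{I + t}{1} = \left(I + t\right) 1 = I + t$)
$F^{4}{\left(\left(-3 - 3\right) - 4,5 \right)} = \left(\left(\left(-3 - 3\right) - 4\right) + 5\right)^{4} = \left(\left(-6 - 4\right) + 5\right)^{4} = \left(-10 + 5\right)^{4} = \left(-5\right)^{4} = 625$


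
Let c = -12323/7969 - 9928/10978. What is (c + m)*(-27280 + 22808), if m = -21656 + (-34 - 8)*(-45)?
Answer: 297459699324536/3364757 ≈ 8.8404e+7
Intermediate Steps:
c = -107199063/43741841 (c = -12323*1/7969 - 9928*1/10978 = -12323/7969 - 4964/5489 = -107199063/43741841 ≈ -2.4507)
m = -19766 (m = -21656 - 42*(-45) = -21656 + 1890 = -19766)
(c + m)*(-27280 + 22808) = (-107199063/43741841 - 19766)*(-27280 + 22808) = -864708428269/43741841*(-4472) = 297459699324536/3364757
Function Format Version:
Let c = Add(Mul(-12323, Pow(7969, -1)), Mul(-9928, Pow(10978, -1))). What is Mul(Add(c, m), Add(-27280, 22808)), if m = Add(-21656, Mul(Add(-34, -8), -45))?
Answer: Rational(297459699324536, 3364757) ≈ 8.8404e+7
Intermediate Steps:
c = Rational(-107199063, 43741841) (c = Add(Mul(-12323, Rational(1, 7969)), Mul(-9928, Rational(1, 10978))) = Add(Rational(-12323, 7969), Rational(-4964, 5489)) = Rational(-107199063, 43741841) ≈ -2.4507)
m = -19766 (m = Add(-21656, Mul(-42, -45)) = Add(-21656, 1890) = -19766)
Mul(Add(c, m), Add(-27280, 22808)) = Mul(Add(Rational(-107199063, 43741841), -19766), Add(-27280, 22808)) = Mul(Rational(-864708428269, 43741841), -4472) = Rational(297459699324536, 3364757)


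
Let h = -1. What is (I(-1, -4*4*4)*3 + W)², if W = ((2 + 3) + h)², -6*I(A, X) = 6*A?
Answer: 361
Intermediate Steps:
I(A, X) = -A
W = 16 (W = ((2 + 3) - 1)² = (5 - 1)² = 4² = 16)
(I(-1, -4*4*4)*3 + W)² = (-1*(-1)*3 + 16)² = (1*3 + 16)² = (3 + 16)² = 19² = 361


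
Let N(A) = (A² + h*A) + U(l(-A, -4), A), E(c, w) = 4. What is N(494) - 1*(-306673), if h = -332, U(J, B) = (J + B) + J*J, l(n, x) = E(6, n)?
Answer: 387215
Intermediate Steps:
l(n, x) = 4
U(J, B) = B + J + J² (U(J, B) = (B + J) + J² = B + J + J²)
N(A) = 20 + A² - 331*A (N(A) = (A² - 332*A) + (A + 4 + 4²) = (A² - 332*A) + (A + 4 + 16) = (A² - 332*A) + (20 + A) = 20 + A² - 331*A)
N(494) - 1*(-306673) = (20 + 494² - 331*494) - 1*(-306673) = (20 + 244036 - 163514) + 306673 = 80542 + 306673 = 387215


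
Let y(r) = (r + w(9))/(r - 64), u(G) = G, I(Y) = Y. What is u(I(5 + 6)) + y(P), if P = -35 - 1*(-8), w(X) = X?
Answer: 1019/91 ≈ 11.198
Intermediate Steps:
P = -27 (P = -35 + 8 = -27)
y(r) = (9 + r)/(-64 + r) (y(r) = (r + 9)/(r - 64) = (9 + r)/(-64 + r))
u(I(5 + 6)) + y(P) = (5 + 6) + (9 - 27)/(-64 - 27) = 11 - 18/(-91) = 11 - 1/91*(-18) = 11 + 18/91 = 1019/91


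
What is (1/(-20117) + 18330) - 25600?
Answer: -146250591/20117 ≈ -7270.0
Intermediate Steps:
(1/(-20117) + 18330) - 25600 = (-1/20117 + 18330) - 25600 = 368744609/20117 - 25600 = -146250591/20117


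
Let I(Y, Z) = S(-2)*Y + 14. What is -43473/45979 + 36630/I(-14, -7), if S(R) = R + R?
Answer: 168116766/321853 ≈ 522.34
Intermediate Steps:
S(R) = 2*R
I(Y, Z) = 14 - 4*Y (I(Y, Z) = (2*(-2))*Y + 14 = -4*Y + 14 = 14 - 4*Y)
-43473/45979 + 36630/I(-14, -7) = -43473/45979 + 36630/(14 - 4*(-14)) = -43473*1/45979 + 36630/(14 + 56) = -43473/45979 + 36630/70 = -43473/45979 + 36630*(1/70) = -43473/45979 + 3663/7 = 168116766/321853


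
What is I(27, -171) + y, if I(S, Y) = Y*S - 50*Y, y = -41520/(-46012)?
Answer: 45251679/11503 ≈ 3933.9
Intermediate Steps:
y = 10380/11503 (y = -41520*(-1/46012) = 10380/11503 ≈ 0.90237)
I(S, Y) = -50*Y + S*Y (I(S, Y) = S*Y - 50*Y = -50*Y + S*Y)
I(27, -171) + y = -171*(-50 + 27) + 10380/11503 = -171*(-23) + 10380/11503 = 3933 + 10380/11503 = 45251679/11503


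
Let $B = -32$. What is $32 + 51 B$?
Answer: $-1600$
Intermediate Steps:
$32 + 51 B = 32 + 51 \left(-32\right) = 32 - 1632 = -1600$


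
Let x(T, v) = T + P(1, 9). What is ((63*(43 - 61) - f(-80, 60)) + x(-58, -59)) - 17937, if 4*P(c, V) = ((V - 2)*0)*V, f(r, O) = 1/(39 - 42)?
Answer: -57386/3 ≈ -19129.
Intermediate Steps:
f(r, O) = -⅓ (f(r, O) = 1/(-3) = -⅓)
P(c, V) = 0 (P(c, V) = (((V - 2)*0)*V)/4 = (((-2 + V)*0)*V)/4 = (0*V)/4 = (¼)*0 = 0)
x(T, v) = T (x(T, v) = T + 0 = T)
((63*(43 - 61) - f(-80, 60)) + x(-58, -59)) - 17937 = ((63*(43 - 61) - 1*(-⅓)) - 58) - 17937 = ((63*(-18) + ⅓) - 58) - 17937 = ((-1134 + ⅓) - 58) - 17937 = (-3401/3 - 58) - 17937 = -3575/3 - 17937 = -57386/3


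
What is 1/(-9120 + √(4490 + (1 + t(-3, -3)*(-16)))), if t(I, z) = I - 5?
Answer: -9120/83169781 - √4619/83169781 ≈ -0.00011047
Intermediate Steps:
t(I, z) = -5 + I
1/(-9120 + √(4490 + (1 + t(-3, -3)*(-16)))) = 1/(-9120 + √(4490 + (1 + (-5 - 3)*(-16)))) = 1/(-9120 + √(4490 + (1 - 8*(-16)))) = 1/(-9120 + √(4490 + (1 + 128))) = 1/(-9120 + √(4490 + 129)) = 1/(-9120 + √4619)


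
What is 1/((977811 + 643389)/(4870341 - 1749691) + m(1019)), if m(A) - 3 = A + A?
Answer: 62413/127417357 ≈ 0.00048983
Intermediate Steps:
m(A) = 3 + 2*A (m(A) = 3 + (A + A) = 3 + 2*A)
1/((977811 + 643389)/(4870341 - 1749691) + m(1019)) = 1/((977811 + 643389)/(4870341 - 1749691) + (3 + 2*1019)) = 1/(1621200/3120650 + (3 + 2038)) = 1/(1621200*(1/3120650) + 2041) = 1/(32424/62413 + 2041) = 1/(127417357/62413) = 62413/127417357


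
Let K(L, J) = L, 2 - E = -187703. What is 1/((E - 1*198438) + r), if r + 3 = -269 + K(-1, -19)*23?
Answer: -1/11028 ≈ -9.0678e-5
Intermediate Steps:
E = 187705 (E = 2 - 1*(-187703) = 2 + 187703 = 187705)
r = -295 (r = -3 + (-269 - 1*23) = -3 + (-269 - 23) = -3 - 292 = -295)
1/((E - 1*198438) + r) = 1/((187705 - 1*198438) - 295) = 1/((187705 - 198438) - 295) = 1/(-10733 - 295) = 1/(-11028) = -1/11028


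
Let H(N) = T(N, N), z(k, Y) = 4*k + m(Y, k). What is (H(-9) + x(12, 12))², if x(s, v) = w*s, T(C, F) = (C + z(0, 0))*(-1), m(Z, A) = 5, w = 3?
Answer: 1600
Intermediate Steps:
z(k, Y) = 5 + 4*k (z(k, Y) = 4*k + 5 = 5 + 4*k)
T(C, F) = -5 - C (T(C, F) = (C + (5 + 4*0))*(-1) = (C + (5 + 0))*(-1) = (C + 5)*(-1) = (5 + C)*(-1) = -5 - C)
x(s, v) = 3*s
H(N) = -5 - N
(H(-9) + x(12, 12))² = ((-5 - 1*(-9)) + 3*12)² = ((-5 + 9) + 36)² = (4 + 36)² = 40² = 1600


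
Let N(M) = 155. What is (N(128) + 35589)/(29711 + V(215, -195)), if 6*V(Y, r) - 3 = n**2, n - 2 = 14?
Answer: 214464/178525 ≈ 1.2013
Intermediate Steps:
n = 16 (n = 2 + 14 = 16)
V(Y, r) = 259/6 (V(Y, r) = 1/2 + (1/6)*16**2 = 1/2 + (1/6)*256 = 1/2 + 128/3 = 259/6)
(N(128) + 35589)/(29711 + V(215, -195)) = (155 + 35589)/(29711 + 259/6) = 35744/(178525/6) = 35744*(6/178525) = 214464/178525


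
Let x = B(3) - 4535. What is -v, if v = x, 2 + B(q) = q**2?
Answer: 4528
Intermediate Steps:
B(q) = -2 + q**2
x = -4528 (x = (-2 + 3**2) - 4535 = (-2 + 9) - 4535 = 7 - 4535 = -4528)
v = -4528
-v = -1*(-4528) = 4528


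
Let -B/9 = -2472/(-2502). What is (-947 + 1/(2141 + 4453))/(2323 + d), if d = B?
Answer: -867987863/2121032634 ≈ -0.40923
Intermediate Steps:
B = -1236/139 (B = -(-22248)/(-2502) = -(-22248)*(-1)/2502 = -9*412/417 = -1236/139 ≈ -8.8921)
d = -1236/139 ≈ -8.8921
(-947 + 1/(2141 + 4453))/(2323 + d) = (-947 + 1/(2141 + 4453))/(2323 - 1236/139) = (-947 + 1/6594)/(321661/139) = (-947 + 1/6594)*(139/321661) = -6244517/6594*139/321661 = -867987863/2121032634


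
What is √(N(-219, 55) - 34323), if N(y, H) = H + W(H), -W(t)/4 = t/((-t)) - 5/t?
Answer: 10*I*√41459/11 ≈ 185.1*I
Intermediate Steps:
W(t) = 4 + 20/t (W(t) = -4*(t/((-t)) - 5/t) = -4*(t*(-1/t) - 5/t) = -4*(-1 - 5/t) = 4 + 20/t)
N(y, H) = 4 + H + 20/H (N(y, H) = H + (4 + 20/H) = 4 + H + 20/H)
√(N(-219, 55) - 34323) = √((4 + 55 + 20/55) - 34323) = √((4 + 55 + 20*(1/55)) - 34323) = √((4 + 55 + 4/11) - 34323) = √(653/11 - 34323) = √(-376900/11) = 10*I*√41459/11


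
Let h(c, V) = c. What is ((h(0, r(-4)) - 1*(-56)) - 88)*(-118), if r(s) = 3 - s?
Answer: 3776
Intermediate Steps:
((h(0, r(-4)) - 1*(-56)) - 88)*(-118) = ((0 - 1*(-56)) - 88)*(-118) = ((0 + 56) - 88)*(-118) = (56 - 88)*(-118) = -32*(-118) = 3776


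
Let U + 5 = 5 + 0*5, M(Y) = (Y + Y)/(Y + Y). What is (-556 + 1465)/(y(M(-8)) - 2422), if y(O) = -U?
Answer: -909/2422 ≈ -0.37531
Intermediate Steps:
M(Y) = 1 (M(Y) = (2*Y)/((2*Y)) = (2*Y)*(1/(2*Y)) = 1)
U = 0 (U = -5 + (5 + 0*5) = -5 + (5 + 0) = -5 + 5 = 0)
y(O) = 0 (y(O) = -1*0 = 0)
(-556 + 1465)/(y(M(-8)) - 2422) = (-556 + 1465)/(0 - 2422) = 909/(-2422) = 909*(-1/2422) = -909/2422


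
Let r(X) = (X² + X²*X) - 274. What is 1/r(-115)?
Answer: -1/1507924 ≈ -6.6316e-7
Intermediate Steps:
r(X) = -274 + X² + X³ (r(X) = (X² + X³) - 274 = -274 + X² + X³)
1/r(-115) = 1/(-274 + (-115)² + (-115)³) = 1/(-274 + 13225 - 1520875) = 1/(-1507924) = -1/1507924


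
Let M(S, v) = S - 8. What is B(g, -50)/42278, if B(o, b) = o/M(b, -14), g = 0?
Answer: 0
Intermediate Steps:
M(S, v) = -8 + S
B(o, b) = o/(-8 + b)
B(g, -50)/42278 = (0/(-8 - 50))/42278 = (0/(-58))*(1/42278) = (0*(-1/58))*(1/42278) = 0*(1/42278) = 0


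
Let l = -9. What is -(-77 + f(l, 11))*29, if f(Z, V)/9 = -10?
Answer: 4843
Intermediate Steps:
f(Z, V) = -90 (f(Z, V) = 9*(-10) = -90)
-(-77 + f(l, 11))*29 = -(-77 - 90)*29 = -(-167)*29 = -1*(-4843) = 4843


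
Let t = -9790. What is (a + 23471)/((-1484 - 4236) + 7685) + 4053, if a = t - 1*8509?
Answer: 2656439/655 ≈ 4055.6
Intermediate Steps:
a = -18299 (a = -9790 - 1*8509 = -9790 - 8509 = -18299)
(a + 23471)/((-1484 - 4236) + 7685) + 4053 = (-18299 + 23471)/((-1484 - 4236) + 7685) + 4053 = 5172/(-5720 + 7685) + 4053 = 5172/1965 + 4053 = 5172*(1/1965) + 4053 = 1724/655 + 4053 = 2656439/655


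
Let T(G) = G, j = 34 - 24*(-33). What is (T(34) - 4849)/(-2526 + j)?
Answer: 963/340 ≈ 2.8324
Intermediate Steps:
j = 826 (j = 34 + 792 = 826)
(T(34) - 4849)/(-2526 + j) = (34 - 4849)/(-2526 + 826) = -4815/(-1700) = -4815*(-1/1700) = 963/340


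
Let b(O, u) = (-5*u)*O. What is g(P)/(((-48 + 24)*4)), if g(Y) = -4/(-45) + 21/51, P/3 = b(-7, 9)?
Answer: -383/73440 ≈ -0.0052151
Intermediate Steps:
b(O, u) = -5*O*u
P = 945 (P = 3*(-5*(-7)*9) = 3*315 = 945)
g(Y) = 383/765 (g(Y) = -4*(-1/45) + 21*(1/51) = 4/45 + 7/17 = 383/765)
g(P)/(((-48 + 24)*4)) = 383/(765*(((-48 + 24)*4))) = 383/(765*((-24*4))) = (383/765)/(-96) = (383/765)*(-1/96) = -383/73440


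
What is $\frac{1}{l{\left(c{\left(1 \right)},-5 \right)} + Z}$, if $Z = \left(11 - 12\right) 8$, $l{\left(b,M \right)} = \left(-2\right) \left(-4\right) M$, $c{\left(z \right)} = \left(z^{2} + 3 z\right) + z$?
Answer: $- \frac{1}{48} \approx -0.020833$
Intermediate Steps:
$c{\left(z \right)} = z^{2} + 4 z$
$l{\left(b,M \right)} = 8 M$
$Z = -8$ ($Z = \left(-1\right) 8 = -8$)
$\frac{1}{l{\left(c{\left(1 \right)},-5 \right)} + Z} = \frac{1}{8 \left(-5\right) - 8} = \frac{1}{-40 - 8} = \frac{1}{-48} = - \frac{1}{48}$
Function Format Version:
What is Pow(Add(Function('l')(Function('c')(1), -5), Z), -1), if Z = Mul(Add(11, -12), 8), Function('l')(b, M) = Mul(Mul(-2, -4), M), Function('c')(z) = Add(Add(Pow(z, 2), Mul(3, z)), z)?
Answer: Rational(-1, 48) ≈ -0.020833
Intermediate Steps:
Function('c')(z) = Add(Pow(z, 2), Mul(4, z))
Function('l')(b, M) = Mul(8, M)
Z = -8 (Z = Mul(-1, 8) = -8)
Pow(Add(Function('l')(Function('c')(1), -5), Z), -1) = Pow(Add(Mul(8, -5), -8), -1) = Pow(Add(-40, -8), -1) = Pow(-48, -1) = Rational(-1, 48)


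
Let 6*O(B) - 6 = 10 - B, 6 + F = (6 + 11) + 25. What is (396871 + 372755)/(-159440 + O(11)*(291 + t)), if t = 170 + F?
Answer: -200772/41485 ≈ -4.8396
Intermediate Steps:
F = 36 (F = -6 + ((6 + 11) + 25) = -6 + (17 + 25) = -6 + 42 = 36)
O(B) = 8/3 - B/6 (O(B) = 1 + (10 - B)/6 = 1 + (5/3 - B/6) = 8/3 - B/6)
t = 206 (t = 170 + 36 = 206)
(396871 + 372755)/(-159440 + O(11)*(291 + t)) = (396871 + 372755)/(-159440 + (8/3 - 1/6*11)*(291 + 206)) = 769626/(-159440 + (8/3 - 11/6)*497) = 769626/(-159440 + (5/6)*497) = 769626/(-159440 + 2485/6) = 769626/(-954155/6) = 769626*(-6/954155) = -200772/41485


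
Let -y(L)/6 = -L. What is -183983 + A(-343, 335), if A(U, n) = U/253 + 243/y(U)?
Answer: -31931977305/173558 ≈ -1.8398e+5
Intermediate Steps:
y(L) = 6*L (y(L) = -(-6)*L = 6*L)
A(U, n) = U/253 + 81/(2*U) (A(U, n) = U/253 + 243/((6*U)) = U*(1/253) + 243*(1/(6*U)) = U/253 + 81/(2*U))
-183983 + A(-343, 335) = -183983 + ((1/253)*(-343) + (81/2)/(-343)) = -183983 + (-343/253 + (81/2)*(-1/343)) = -183983 + (-343/253 - 81/686) = -183983 - 255791/173558 = -31931977305/173558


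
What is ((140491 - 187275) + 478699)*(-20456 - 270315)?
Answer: -125588356465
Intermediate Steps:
((140491 - 187275) + 478699)*(-20456 - 270315) = (-46784 + 478699)*(-290771) = 431915*(-290771) = -125588356465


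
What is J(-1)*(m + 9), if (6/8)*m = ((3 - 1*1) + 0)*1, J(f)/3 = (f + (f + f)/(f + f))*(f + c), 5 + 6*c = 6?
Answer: 0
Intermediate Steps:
c = 1/6 (c = -5/6 + (1/6)*6 = -5/6 + 1 = 1/6 ≈ 0.16667)
J(f) = 3*(1 + f)*(1/6 + f) (J(f) = 3*((f + (f + f)/(f + f))*(f + 1/6)) = 3*((f + (2*f)/((2*f)))*(1/6 + f)) = 3*((f + (2*f)*(1/(2*f)))*(1/6 + f)) = 3*((f + 1)*(1/6 + f)) = 3*((1 + f)*(1/6 + f)) = 3*(1 + f)*(1/6 + f))
m = 8/3 (m = 4*(((3 - 1*1) + 0)*1)/3 = 4*(((3 - 1) + 0)*1)/3 = 4*((2 + 0)*1)/3 = 4*(2*1)/3 = (4/3)*2 = 8/3 ≈ 2.6667)
J(-1)*(m + 9) = (1/2 + 3*(-1)**2 + (7/2)*(-1))*(8/3 + 9) = (1/2 + 3*1 - 7/2)*(35/3) = (1/2 + 3 - 7/2)*(35/3) = 0*(35/3) = 0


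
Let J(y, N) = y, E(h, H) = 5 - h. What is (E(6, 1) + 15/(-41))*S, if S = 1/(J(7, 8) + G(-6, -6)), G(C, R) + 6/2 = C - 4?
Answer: 28/123 ≈ 0.22764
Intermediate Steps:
G(C, R) = -7 + C (G(C, R) = -3 + (C - 4) = -3 + (-4 + C) = -7 + C)
S = -1/6 (S = 1/(7 + (-7 - 6)) = 1/(7 - 13) = 1/(-6) = -1/6 ≈ -0.16667)
(E(6, 1) + 15/(-41))*S = ((5 - 1*6) + 15/(-41))*(-1/6) = ((5 - 6) + 15*(-1/41))*(-1/6) = (-1 - 15/41)*(-1/6) = -56/41*(-1/6) = 28/123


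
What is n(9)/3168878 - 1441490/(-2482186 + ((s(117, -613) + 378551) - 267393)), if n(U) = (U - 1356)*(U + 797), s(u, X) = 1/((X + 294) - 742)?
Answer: 1057670330596441/3985910938107251 ≈ 0.26535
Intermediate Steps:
s(u, X) = 1/(-448 + X) (s(u, X) = 1/((294 + X) - 742) = 1/(-448 + X))
n(U) = (-1356 + U)*(797 + U)
n(9)/3168878 - 1441490/(-2482186 + ((s(117, -613) + 378551) - 267393)) = (-1080732 + 9² - 559*9)/3168878 - 1441490/(-2482186 + ((1/(-448 - 613) + 378551) - 267393)) = (-1080732 + 81 - 5031)*(1/3168878) - 1441490/(-2482186 + ((1/(-1061) + 378551) - 267393)) = -1085682*1/3168878 - 1441490/(-2482186 + ((-1/1061 + 378551) - 267393)) = -542841/1584439 - 1441490/(-2482186 + (401642610/1061 - 267393)) = -542841/1584439 - 1441490/(-2482186 + 117938637/1061) = -542841/1584439 - 1441490/(-2515660709/1061) = -542841/1584439 - 1441490*(-1061/2515660709) = -542841/1584439 + 1529420890/2515660709 = 1057670330596441/3985910938107251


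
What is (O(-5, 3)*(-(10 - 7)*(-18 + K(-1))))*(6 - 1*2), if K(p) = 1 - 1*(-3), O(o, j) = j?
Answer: 504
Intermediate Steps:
K(p) = 4 (K(p) = 1 + 3 = 4)
(O(-5, 3)*(-(10 - 7)*(-18 + K(-1))))*(6 - 1*2) = (3*(-(10 - 7)*(-18 + 4)))*(6 - 1*2) = (3*(-3*(-14)))*(6 - 2) = (3*(-1*(-42)))*4 = (3*42)*4 = 126*4 = 504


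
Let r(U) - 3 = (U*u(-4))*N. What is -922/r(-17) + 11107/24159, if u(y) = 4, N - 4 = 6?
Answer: 29794037/16355643 ≈ 1.8216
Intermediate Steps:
N = 10 (N = 4 + 6 = 10)
r(U) = 3 + 40*U (r(U) = 3 + (U*4)*10 = 3 + (4*U)*10 = 3 + 40*U)
-922/r(-17) + 11107/24159 = -922/(3 + 40*(-17)) + 11107/24159 = -922/(3 - 680) + 11107*(1/24159) = -922/(-677) + 11107/24159 = -922*(-1/677) + 11107/24159 = 922/677 + 11107/24159 = 29794037/16355643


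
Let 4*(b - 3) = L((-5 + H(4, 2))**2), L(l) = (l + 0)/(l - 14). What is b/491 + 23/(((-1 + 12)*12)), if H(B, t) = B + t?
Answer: 37981/210639 ≈ 0.18031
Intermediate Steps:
L(l) = l/(-14 + l)
b = 155/52 (b = 3 + ((-5 + (4 + 2))**2/(-14 + (-5 + (4 + 2))**2))/4 = 3 + ((-5 + 6)**2/(-14 + (-5 + 6)**2))/4 = 3 + (1**2/(-14 + 1**2))/4 = 3 + (1/(-14 + 1))/4 = 3 + (1/(-13))/4 = 3 + (1*(-1/13))/4 = 3 + (1/4)*(-1/13) = 3 - 1/52 = 155/52 ≈ 2.9808)
b/491 + 23/(((-1 + 12)*12)) = (155/52)/491 + 23/(((-1 + 12)*12)) = (155/52)*(1/491) + 23/((11*12)) = 155/25532 + 23/132 = 37981/210639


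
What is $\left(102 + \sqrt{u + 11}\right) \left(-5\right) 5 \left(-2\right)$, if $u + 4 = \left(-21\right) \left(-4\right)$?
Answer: $5100 + 50 \sqrt{91} \approx 5577.0$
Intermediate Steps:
$u = 80$ ($u = -4 - -84 = -4 + 84 = 80$)
$\left(102 + \sqrt{u + 11}\right) \left(-5\right) 5 \left(-2\right) = \left(102 + \sqrt{80 + 11}\right) \left(-5\right) 5 \left(-2\right) = \left(102 + \sqrt{91}\right) \left(\left(-25\right) \left(-2\right)\right) = \left(102 + \sqrt{91}\right) 50 = 5100 + 50 \sqrt{91}$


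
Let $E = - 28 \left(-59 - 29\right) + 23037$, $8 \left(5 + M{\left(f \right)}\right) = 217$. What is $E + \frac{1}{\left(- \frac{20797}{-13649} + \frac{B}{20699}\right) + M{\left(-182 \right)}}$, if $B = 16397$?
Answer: $\frac{1408687529070983}{55240393275} \approx 25501.0$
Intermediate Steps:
$M{\left(f \right)} = \frac{177}{8}$ ($M{\left(f \right)} = -5 + \frac{1}{8} \cdot 217 = -5 + \frac{217}{8} = \frac{177}{8}$)
$E = 25501$ ($E = \left(-28\right) \left(-88\right) + 23037 = 2464 + 23037 = 25501$)
$E + \frac{1}{\left(- \frac{20797}{-13649} + \frac{B}{20699}\right) + M{\left(-182 \right)}} = 25501 + \frac{1}{\left(- \frac{20797}{-13649} + \frac{16397}{20699}\right) + \frac{177}{8}} = 25501 + \frac{1}{\left(\left(-20797\right) \left(- \frac{1}{13649}\right) + 16397 \cdot \frac{1}{20699}\right) + \frac{177}{8}} = 25501 + \frac{1}{\left(\frac{20797}{13649} + \frac{16397}{20699}\right) + \frac{177}{8}} = 25501 + \frac{1}{\frac{654279756}{282520651} + \frac{177}{8}} = 25501 + \frac{1}{\frac{55240393275}{2260165208}} = 25501 + \frac{2260165208}{55240393275} = \frac{1408687529070983}{55240393275}$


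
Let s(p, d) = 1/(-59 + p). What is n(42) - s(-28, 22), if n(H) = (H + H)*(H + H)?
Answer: 613873/87 ≈ 7056.0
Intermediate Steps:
n(H) = 4*H**2 (n(H) = (2*H)*(2*H) = 4*H**2)
n(42) - s(-28, 22) = 4*42**2 - 1/(-59 - 28) = 4*1764 - 1/(-87) = 7056 - 1*(-1/87) = 7056 + 1/87 = 613873/87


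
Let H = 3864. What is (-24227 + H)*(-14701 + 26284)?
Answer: -235864629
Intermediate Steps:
(-24227 + H)*(-14701 + 26284) = (-24227 + 3864)*(-14701 + 26284) = -20363*11583 = -235864629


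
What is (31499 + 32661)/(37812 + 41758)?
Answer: 6416/7957 ≈ 0.80633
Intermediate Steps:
(31499 + 32661)/(37812 + 41758) = 64160/79570 = 64160*(1/79570) = 6416/7957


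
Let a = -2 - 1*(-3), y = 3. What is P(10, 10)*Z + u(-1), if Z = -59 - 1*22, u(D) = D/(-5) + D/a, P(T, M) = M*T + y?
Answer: -41719/5 ≈ -8343.8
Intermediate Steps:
a = 1 (a = -2 + 3 = 1)
P(T, M) = 3 + M*T (P(T, M) = M*T + 3 = 3 + M*T)
u(D) = 4*D/5 (u(D) = D/(-5) + D/1 = D*(-1/5) + D*1 = -D/5 + D = 4*D/5)
Z = -81 (Z = -59 - 22 = -81)
P(10, 10)*Z + u(-1) = (3 + 10*10)*(-81) + (4/5)*(-1) = (3 + 100)*(-81) - 4/5 = 103*(-81) - 4/5 = -8343 - 4/5 = -41719/5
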